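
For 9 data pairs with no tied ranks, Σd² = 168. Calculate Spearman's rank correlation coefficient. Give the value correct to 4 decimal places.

-0.4000

ρ = 1 − 6Σd² / [n(n²−1)] = 1 − 6×168 / (9×80)
  = 1 − 1008/720 = 1 − 1.40000 ≈ -0.4000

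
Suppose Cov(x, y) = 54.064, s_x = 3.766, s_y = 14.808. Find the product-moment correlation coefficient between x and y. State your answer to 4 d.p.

0.9695

r = Cov(x,y) / (s_x · s_y) = 54.064 / (3.766 × 14.808)
  = 54.064 / 55.7669 ≈ 0.9695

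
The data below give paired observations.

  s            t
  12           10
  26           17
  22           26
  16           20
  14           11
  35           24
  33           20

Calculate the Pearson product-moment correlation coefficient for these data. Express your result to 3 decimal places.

n = 7, Σs = 158, Σt = 128, Σs² = 4070, Σt² = 2562, Σst = 3108
nΣst − ΣsΣt = 21756 − 20224 = 1532
nΣs² − (Σs)² = 28490 − 24964 = 3526; nΣt² − (Σt)² = 17934 − 16384 = 1550
r = 1532 / √(3526 × 1550) = 1532 / 2337.7981 ≈ 0.655

0.655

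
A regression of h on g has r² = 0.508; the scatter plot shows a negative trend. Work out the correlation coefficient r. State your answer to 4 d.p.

-0.7127

|r| = √0.508 = 0.7127
The association is negative, so r = −0.7127.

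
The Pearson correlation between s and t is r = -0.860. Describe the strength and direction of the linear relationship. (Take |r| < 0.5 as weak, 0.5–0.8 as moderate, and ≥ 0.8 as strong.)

strong negative

r = -0.860 < 0 so the relationship is negative.
|r| = 0.860, which falls in the strong range.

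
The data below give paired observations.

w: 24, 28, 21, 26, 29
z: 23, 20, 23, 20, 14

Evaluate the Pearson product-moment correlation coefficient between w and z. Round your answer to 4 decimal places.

-0.8268

n = 5, Σw = 128, Σz = 100, Σw² = 3318, Σz² = 2054, Σwz = 2521
nΣwz − ΣwΣz = 12605 − 12800 = -195
nΣw² − (Σw)² = 16590 − 16384 = 206; nΣz² − (Σz)² = 10270 − 10000 = 270
r = -195 / √(206 × 270) = -195 / 235.8389 ≈ -0.8268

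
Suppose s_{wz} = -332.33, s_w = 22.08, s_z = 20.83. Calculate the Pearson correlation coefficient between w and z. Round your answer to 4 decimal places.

r = Cov(w,z) / (s_w · s_z) = -332.33 / (22.08 × 20.83)
  = -332.33 / 459.9264 ≈ -0.7226

-0.7226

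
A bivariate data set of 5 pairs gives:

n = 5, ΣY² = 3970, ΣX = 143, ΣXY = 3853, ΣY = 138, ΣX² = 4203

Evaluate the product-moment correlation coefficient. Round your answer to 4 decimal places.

r = (nΣXY − ΣXΣY) / √[(nΣX² − (ΣX)²)(nΣY² − (ΣY)²)]
Numerator: 5×3853 − 143×138 = -469
Denominator: √[(21015 − 20449)(19850 − 19044)] = √[566 × 806] = 675.4228
r = -469 / 675.4228 ≈ -0.6944

-0.6944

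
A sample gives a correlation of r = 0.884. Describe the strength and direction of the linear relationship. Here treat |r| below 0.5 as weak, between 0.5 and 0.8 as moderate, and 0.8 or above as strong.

strong positive

r = 0.884 > 0 so the relationship is positive.
|r| = 0.884, which falls in the strong range.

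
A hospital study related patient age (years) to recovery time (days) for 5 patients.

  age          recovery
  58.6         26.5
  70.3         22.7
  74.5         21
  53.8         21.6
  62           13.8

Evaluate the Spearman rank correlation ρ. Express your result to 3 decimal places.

-0.300

Rank age: 2, 4, 5, 1, 3
Rank recovery: 5, 4, 2, 3, 1
d = rank(age) − rank(recovery): -3, 0, 3, -2, 2; Σd² = 26
ρ = 1 − 6Σd² / [n(n²−1)] = 1 − 6×26 / (5×24) = 1 − 156/120 ≈ -0.300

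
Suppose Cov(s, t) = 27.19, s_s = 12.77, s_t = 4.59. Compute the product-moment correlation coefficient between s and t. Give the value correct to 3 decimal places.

0.464

r = Cov(s,t) / (s_s · s_t) = 27.19 / (12.77 × 4.59)
  = 27.19 / 58.6143 ≈ 0.464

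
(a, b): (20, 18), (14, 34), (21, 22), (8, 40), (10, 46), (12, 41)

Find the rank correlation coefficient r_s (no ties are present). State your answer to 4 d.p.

Rank a: 5, 4, 6, 1, 2, 3
Rank b: 1, 3, 2, 4, 6, 5
d = rank(a) − rank(b): 4, 1, 4, -3, -4, -2; Σd² = 62
ρ = 1 − 6Σd² / [n(n²−1)] = 1 − 6×62 / (6×35) = 1 − 372/210 ≈ -0.7714

-0.7714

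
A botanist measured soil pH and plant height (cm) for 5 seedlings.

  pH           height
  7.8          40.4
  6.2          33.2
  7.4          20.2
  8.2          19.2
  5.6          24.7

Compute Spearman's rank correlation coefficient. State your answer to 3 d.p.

Rank pH: 4, 2, 3, 5, 1
Rank height: 5, 4, 2, 1, 3
d = rank(pH) − rank(height): -1, -2, 1, 4, -2; Σd² = 26
ρ = 1 − 6Σd² / [n(n²−1)] = 1 − 6×26 / (5×24) = 1 − 156/120 ≈ -0.300

-0.300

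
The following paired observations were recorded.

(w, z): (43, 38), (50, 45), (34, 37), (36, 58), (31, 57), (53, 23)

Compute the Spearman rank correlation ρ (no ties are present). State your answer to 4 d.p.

Rank w: 4, 5, 2, 3, 1, 6
Rank z: 3, 4, 2, 6, 5, 1
d = rank(w) − rank(z): 1, 1, 0, -3, -4, 5; Σd² = 52
ρ = 1 − 6Σd² / [n(n²−1)] = 1 − 6×52 / (6×35) = 1 − 312/210 ≈ -0.4857

-0.4857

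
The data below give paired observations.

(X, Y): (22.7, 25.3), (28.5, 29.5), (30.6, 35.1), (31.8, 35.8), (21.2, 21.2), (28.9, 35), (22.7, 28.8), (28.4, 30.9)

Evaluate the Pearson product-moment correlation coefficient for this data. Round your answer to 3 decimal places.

n = 8, ΣX = 214.8, ΣY = 241.6, ΣX² = 5881.64, ΣY² = 7482.68, ΣXY = 6619.82
nΣXY − ΣXΣY = 52958.56 − 51895.68 = 1062.88
nΣX² − (ΣX)² = 47053.12 − 46139.04 = 914.08; nΣY² − (ΣY)² = 59861.44 − 58370.56 = 1490.88
r = 1062.88 / √(914.08 × 1490.88) = 1062.88 / 1167.3832 ≈ 0.910

0.910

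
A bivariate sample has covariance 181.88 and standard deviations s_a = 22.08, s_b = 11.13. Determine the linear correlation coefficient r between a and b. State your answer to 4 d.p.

0.7401

r = Cov(a,b) / (s_a · s_b) = 181.88 / (22.08 × 11.13)
  = 181.88 / 245.7504 ≈ 0.7401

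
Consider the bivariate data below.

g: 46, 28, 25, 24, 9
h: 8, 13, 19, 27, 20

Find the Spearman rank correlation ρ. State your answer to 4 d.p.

Rank g: 5, 4, 3, 2, 1
Rank h: 1, 2, 3, 5, 4
d = rank(g) − rank(h): 4, 2, 0, -3, -3; Σd² = 38
ρ = 1 − 6Σd² / [n(n²−1)] = 1 − 6×38 / (5×24) = 1 − 228/120 ≈ -0.9000

-0.9000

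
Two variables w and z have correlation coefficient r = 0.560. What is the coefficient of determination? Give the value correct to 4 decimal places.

r² = (0.560)² = 0.3136

0.3136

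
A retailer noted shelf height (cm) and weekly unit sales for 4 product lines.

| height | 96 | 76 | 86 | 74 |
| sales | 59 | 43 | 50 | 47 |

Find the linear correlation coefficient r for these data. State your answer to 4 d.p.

n = 4, Σx = 332, Σy = 199, Σx² = 27864, Σy² = 10039, Σxy = 16710
nΣxy − ΣxΣy = 66840 − 66068 = 772
nΣx² − (Σx)² = 111456 − 110224 = 1232; nΣy² − (Σy)² = 40156 − 39601 = 555
r = 772 / √(1232 × 555) = 772 / 826.8978 ≈ 0.9336

0.9336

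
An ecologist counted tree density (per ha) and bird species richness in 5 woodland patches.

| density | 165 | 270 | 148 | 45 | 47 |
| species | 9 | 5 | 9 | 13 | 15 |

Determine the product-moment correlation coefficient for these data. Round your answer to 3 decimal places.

n = 5, Σx = 675, Σy = 51, Σx² = 126263, Σy² = 581, Σxy = 5457
nΣxy − ΣxΣy = 27285 − 34425 = -7140
nΣx² − (Σx)² = 631315 − 455625 = 175690; nΣy² − (Σy)² = 2905 − 2601 = 304
r = -7140 / √(175690 × 304) = -7140 / 7308.1981 ≈ -0.977

-0.977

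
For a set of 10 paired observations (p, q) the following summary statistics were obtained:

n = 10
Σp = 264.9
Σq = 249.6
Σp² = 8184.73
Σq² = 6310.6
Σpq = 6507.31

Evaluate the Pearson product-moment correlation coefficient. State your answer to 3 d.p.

r = (nΣpq − ΣpΣq) / √[(nΣp² − (Σp)²)(nΣq² − (Σq)²)]
Numerator: 10×6507.31 − 264.9×249.6 = -1045.94
Denominator: √[(81847.3 − 70172.01)(63106 − 62300.16)] = √[11675.29 × 805.84] = 3067.3141
r = -1045.94 / 3067.3141 ≈ -0.341

-0.341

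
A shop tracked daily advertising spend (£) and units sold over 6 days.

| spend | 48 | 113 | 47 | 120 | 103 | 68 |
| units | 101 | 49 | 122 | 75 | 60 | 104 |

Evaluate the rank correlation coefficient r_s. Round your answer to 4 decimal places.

-0.7714

Rank spend: 2, 5, 1, 6, 4, 3
Rank units: 4, 1, 6, 3, 2, 5
d = rank(spend) − rank(units): -2, 4, -5, 3, 2, -2; Σd² = 62
ρ = 1 − 6Σd² / [n(n²−1)] = 1 − 6×62 / (6×35) = 1 − 372/210 ≈ -0.7714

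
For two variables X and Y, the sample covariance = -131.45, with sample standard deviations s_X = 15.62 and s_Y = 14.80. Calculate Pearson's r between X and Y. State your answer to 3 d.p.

-0.569

r = Cov(X,Y) / (s_X · s_Y) = -131.45 / (15.62 × 14.80)
  = -131.45 / 231.1760 ≈ -0.569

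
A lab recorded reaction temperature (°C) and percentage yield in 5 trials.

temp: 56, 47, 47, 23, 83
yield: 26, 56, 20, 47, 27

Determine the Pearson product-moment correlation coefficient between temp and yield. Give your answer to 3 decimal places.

-0.496

n = 5, Σx = 256, Σy = 176, Σx² = 14972, Σy² = 7150, Σxy = 8350
nΣxy − ΣxΣy = 41750 − 45056 = -3306
nΣx² − (Σx)² = 74860 − 65536 = 9324; nΣy² − (Σy)² = 35750 − 30976 = 4774
r = -3306 / √(9324 × 4774) = -3306 / 6671.7896 ≈ -0.496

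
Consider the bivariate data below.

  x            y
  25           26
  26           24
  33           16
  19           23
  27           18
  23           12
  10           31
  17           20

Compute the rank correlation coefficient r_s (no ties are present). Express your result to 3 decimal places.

Rank x: 5, 6, 8, 3, 7, 4, 1, 2
Rank y: 7, 6, 2, 5, 3, 1, 8, 4
d = rank(x) − rank(y): -2, 0, 6, -2, 4, 3, -7, -2; Σd² = 122
ρ = 1 − 6Σd² / [n(n²−1)] = 1 − 6×122 / (8×63) = 1 − 732/504 ≈ -0.452

-0.452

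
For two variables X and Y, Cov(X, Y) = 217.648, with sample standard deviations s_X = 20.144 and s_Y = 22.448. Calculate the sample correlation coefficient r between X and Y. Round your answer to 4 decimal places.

r = Cov(X,Y) / (s_X · s_Y) = 217.648 / (20.144 × 22.448)
  = 217.648 / 452.1925 ≈ 0.4813

0.4813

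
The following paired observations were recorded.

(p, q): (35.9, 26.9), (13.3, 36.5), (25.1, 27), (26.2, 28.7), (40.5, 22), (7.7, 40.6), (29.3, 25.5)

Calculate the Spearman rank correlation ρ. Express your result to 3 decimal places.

Rank p: 6, 2, 3, 4, 7, 1, 5
Rank q: 3, 6, 4, 5, 1, 7, 2
d = rank(p) − rank(q): 3, -4, -1, -1, 6, -6, 3; Σd² = 108
ρ = 1 − 6Σd² / [n(n²−1)] = 1 − 6×108 / (7×48) = 1 − 648/336 ≈ -0.929

-0.929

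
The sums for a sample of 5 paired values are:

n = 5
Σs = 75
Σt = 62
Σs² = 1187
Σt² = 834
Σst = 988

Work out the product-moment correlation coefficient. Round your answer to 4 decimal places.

0.9122

r = (nΣst − ΣsΣt) / √[(nΣs² − (Σs)²)(nΣt² − (Σt)²)]
Numerator: 5×988 − 75×62 = 290
Denominator: √[(5935 − 5625)(4170 − 3844)] = √[310 × 326] = 317.8994
r = 290 / 317.8994 ≈ 0.9122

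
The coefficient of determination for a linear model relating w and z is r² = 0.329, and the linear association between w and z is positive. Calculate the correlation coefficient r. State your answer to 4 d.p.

0.5736

|r| = √0.329 = 0.5736
The association is positive, so r = 0.5736.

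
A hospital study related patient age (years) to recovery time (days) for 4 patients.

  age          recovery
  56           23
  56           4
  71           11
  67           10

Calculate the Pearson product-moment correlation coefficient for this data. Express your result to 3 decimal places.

n = 4, Σx = 250, Σy = 48, Σx² = 15802, Σy² = 766, Σxy = 2963
nΣxy − ΣxΣy = 11852 − 12000 = -148
nΣx² − (Σx)² = 63208 − 62500 = 708; nΣy² − (Σy)² = 3064 − 2304 = 760
r = -148 / √(708 × 760) = -148 / 733.5394 ≈ -0.202

-0.202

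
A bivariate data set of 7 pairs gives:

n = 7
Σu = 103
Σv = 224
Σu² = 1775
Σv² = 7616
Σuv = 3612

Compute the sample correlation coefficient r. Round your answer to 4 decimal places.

r = (nΣuv − ΣuΣv) / √[(nΣu² − (Σu)²)(nΣv² − (Σv)²)]
Numerator: 7×3612 − 103×224 = 2212
Denominator: √[(12425 − 10609)(53312 − 50176)] = √[1816 × 3136] = 2386.4149
r = 2212 / 2386.4149 ≈ 0.9269

0.9269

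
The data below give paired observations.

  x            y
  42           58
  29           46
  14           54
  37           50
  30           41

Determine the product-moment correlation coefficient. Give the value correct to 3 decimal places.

0.129

n = 5, Σx = 152, Σy = 249, Σx² = 5070, Σy² = 12577, Σxy = 7606
nΣxy − ΣxΣy = 38030 − 37848 = 182
nΣx² − (Σx)² = 25350 − 23104 = 2246; nΣy² − (Σy)² = 62885 − 62001 = 884
r = 182 / √(2246 × 884) = 182 / 1409.0649 ≈ 0.129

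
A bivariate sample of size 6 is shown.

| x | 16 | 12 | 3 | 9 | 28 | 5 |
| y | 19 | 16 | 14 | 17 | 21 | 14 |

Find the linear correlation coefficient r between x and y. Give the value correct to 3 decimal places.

0.951

n = 6, Σx = 73, Σy = 101, Σx² = 1299, Σy² = 1739, Σxy = 1349
nΣxy − ΣxΣy = 8094 − 7373 = 721
nΣx² − (Σx)² = 7794 − 5329 = 2465; nΣy² − (Σy)² = 10434 − 10201 = 233
r = 721 / √(2465 × 233) = 721 / 757.8555 ≈ 0.951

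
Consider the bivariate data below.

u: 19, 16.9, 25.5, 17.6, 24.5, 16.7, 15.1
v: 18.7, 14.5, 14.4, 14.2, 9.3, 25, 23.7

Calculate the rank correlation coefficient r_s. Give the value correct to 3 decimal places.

Rank u: 5, 3, 7, 4, 6, 2, 1
Rank v: 5, 4, 3, 2, 1, 7, 6
d = rank(u) − rank(v): 0, -1, 4, 2, 5, -5, -5; Σd² = 96
ρ = 1 − 6Σd² / [n(n²−1)] = 1 − 6×96 / (7×48) = 1 − 576/336 ≈ -0.714

-0.714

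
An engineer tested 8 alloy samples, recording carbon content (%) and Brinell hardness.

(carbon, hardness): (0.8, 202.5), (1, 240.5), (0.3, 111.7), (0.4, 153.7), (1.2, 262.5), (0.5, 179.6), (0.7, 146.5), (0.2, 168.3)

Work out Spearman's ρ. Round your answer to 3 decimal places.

0.762

Rank carbon: 6, 7, 2, 3, 8, 4, 5, 1
Rank hardness: 6, 7, 1, 3, 8, 5, 2, 4
d = rank(carbon) − rank(hardness): 0, 0, 1, 0, 0, -1, 3, -3; Σd² = 20
ρ = 1 − 6Σd² / [n(n²−1)] = 1 − 6×20 / (8×63) = 1 − 120/504 ≈ 0.762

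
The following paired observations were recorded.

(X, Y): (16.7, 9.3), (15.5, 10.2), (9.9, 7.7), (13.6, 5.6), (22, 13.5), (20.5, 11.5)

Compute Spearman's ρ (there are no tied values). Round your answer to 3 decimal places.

Rank X: 4, 3, 1, 2, 6, 5
Rank Y: 3, 4, 2, 1, 6, 5
d = rank(X) − rank(Y): 1, -1, -1, 1, 0, 0; Σd² = 4
ρ = 1 − 6Σd² / [n(n²−1)] = 1 − 6×4 / (6×35) = 1 − 24/210 ≈ 0.886

0.886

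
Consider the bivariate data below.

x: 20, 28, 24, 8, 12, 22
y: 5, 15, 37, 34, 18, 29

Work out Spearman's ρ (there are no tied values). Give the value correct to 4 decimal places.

-0.0857

Rank x: 3, 6, 5, 1, 2, 4
Rank y: 1, 2, 6, 5, 3, 4
d = rank(x) − rank(y): 2, 4, -1, -4, -1, 0; Σd² = 38
ρ = 1 − 6Σd² / [n(n²−1)] = 1 − 6×38 / (6×35) = 1 − 228/210 ≈ -0.0857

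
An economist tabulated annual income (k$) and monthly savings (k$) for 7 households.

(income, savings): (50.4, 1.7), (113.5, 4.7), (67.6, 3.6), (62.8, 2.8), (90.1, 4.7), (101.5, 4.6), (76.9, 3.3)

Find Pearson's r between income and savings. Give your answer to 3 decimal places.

0.917

n = 7, Σx = 562.8, Σy = 25.4, Σx² = 48269.88, Σy² = 99.92, Σxy = 2182.47
nΣxy − ΣxΣy = 15277.29 − 14295.12 = 982.17
nΣx² − (Σx)² = 337889.16 − 316743.84 = 21145.32; nΣy² − (Σy)² = 699.44 − 645.16 = 54.28
r = 982.17 / √(21145.32 × 54.28) = 982.17 / 1071.3393 ≈ 0.917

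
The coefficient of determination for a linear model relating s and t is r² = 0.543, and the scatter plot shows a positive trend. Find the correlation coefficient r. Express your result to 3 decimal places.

|r| = √0.543 = 0.737
The association is positive, so r = 0.737.

0.737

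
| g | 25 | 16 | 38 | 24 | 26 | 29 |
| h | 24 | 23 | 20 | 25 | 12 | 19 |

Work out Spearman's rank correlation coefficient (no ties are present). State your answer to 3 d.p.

Rank g: 3, 1, 6, 2, 4, 5
Rank h: 5, 4, 3, 6, 1, 2
d = rank(g) − rank(h): -2, -3, 3, -4, 3, 3; Σd² = 56
ρ = 1 − 6Σd² / [n(n²−1)] = 1 − 6×56 / (6×35) = 1 − 336/210 ≈ -0.600

-0.600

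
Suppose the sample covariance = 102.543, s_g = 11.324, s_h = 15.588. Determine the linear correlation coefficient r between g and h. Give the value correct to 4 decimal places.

r = Cov(g,h) / (s_g · s_h) = 102.543 / (11.324 × 15.588)
  = 102.543 / 176.5185 ≈ 0.5809

0.5809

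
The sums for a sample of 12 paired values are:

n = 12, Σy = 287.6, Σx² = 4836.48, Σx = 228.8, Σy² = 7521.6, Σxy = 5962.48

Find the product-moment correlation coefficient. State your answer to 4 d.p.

r = (nΣxy − ΣxΣy) / √[(nΣx² − (Σx)²)(nΣy² − (Σy)²)]
Numerator: 12×5962.48 − 228.8×287.6 = 5746.88
Denominator: √[(58037.76 − 52349.44)(90259.2 − 82713.76)] = √[5688.32 × 7545.44] = 6551.4027
r = 5746.88 / 6551.4027 ≈ 0.8772

0.8772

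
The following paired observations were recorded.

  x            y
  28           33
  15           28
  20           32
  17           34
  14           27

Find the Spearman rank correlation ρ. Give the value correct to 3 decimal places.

0.700

Rank x: 5, 2, 4, 3, 1
Rank y: 4, 2, 3, 5, 1
d = rank(x) − rank(y): 1, 0, 1, -2, 0; Σd² = 6
ρ = 1 − 6Σd² / [n(n²−1)] = 1 − 6×6 / (5×24) = 1 − 36/120 ≈ 0.700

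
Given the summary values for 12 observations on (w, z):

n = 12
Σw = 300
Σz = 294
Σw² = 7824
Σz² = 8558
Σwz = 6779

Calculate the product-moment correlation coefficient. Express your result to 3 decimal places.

r = (nΣwz − ΣwΣz) / √[(nΣw² − (Σw)²)(nΣz² − (Σz)²)]
Numerator: 12×6779 − 300×294 = -6852
Denominator: √[(93888 − 90000)(102696 − 86436)] = √[3888 × 16260] = 7951.0301
r = -6852 / 7951.0301 ≈ -0.862

-0.862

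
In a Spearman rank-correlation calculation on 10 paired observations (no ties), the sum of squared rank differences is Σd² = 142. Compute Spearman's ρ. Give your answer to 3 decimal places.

0.139

ρ = 1 − 6Σd² / [n(n²−1)] = 1 − 6×142 / (10×99)
  = 1 − 852/990 = 1 − 0.8606 ≈ 0.139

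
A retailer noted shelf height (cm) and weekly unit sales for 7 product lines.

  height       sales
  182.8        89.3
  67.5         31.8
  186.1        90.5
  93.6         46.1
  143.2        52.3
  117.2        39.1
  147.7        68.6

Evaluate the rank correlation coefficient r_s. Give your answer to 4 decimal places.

0.9643

Rank height: 6, 1, 7, 2, 4, 3, 5
Rank sales: 6, 1, 7, 3, 4, 2, 5
d = rank(height) − rank(sales): 0, 0, 0, -1, 0, 1, 0; Σd² = 2
ρ = 1 − 6Σd² / [n(n²−1)] = 1 − 6×2 / (7×48) = 1 − 12/336 ≈ 0.9643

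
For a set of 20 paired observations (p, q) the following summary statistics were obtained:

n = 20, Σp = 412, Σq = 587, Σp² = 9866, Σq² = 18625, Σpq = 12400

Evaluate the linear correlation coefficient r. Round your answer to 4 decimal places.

0.2218

r = (nΣpq − ΣpΣq) / √[(nΣp² − (Σp)²)(nΣq² − (Σq)²)]
Numerator: 20×12400 − 412×587 = 6156
Denominator: √[(197320 − 169744)(372500 − 344569)] = √[27576 × 27931] = 27752.9324
r = 6156 / 27752.9324 ≈ 0.2218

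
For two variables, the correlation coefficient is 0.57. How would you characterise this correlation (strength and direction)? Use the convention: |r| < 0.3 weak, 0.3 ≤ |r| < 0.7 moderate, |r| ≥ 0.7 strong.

r = 0.57 > 0 so the relationship is positive.
|r| = 0.57, which falls in the moderate range.

moderate positive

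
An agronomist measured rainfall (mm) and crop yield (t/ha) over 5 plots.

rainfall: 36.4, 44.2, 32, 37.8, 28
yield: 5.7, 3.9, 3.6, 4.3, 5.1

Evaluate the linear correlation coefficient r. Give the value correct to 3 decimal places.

n = 5, Σx = 178.4, Σy = 22.6, Σx² = 6515.44, Σy² = 105.16, Σxy = 800.4
nΣxy − ΣxΣy = 4002 − 4031.84 = -29.84
nΣx² − (Σx)² = 32577.2 − 31826.56 = 750.64; nΣy² − (Σy)² = 525.8 − 510.76 = 15.04
r = -29.84 / √(750.64 × 15.04) = -29.84 / 106.2526 ≈ -0.281

-0.281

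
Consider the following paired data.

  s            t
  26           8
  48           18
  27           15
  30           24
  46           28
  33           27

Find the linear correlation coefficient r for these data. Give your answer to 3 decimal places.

0.470

n = 6, Σs = 210, Σt = 120, Σs² = 7814, Σt² = 2702, Σst = 4376
nΣst − ΣsΣt = 26256 − 25200 = 1056
nΣs² − (Σs)² = 46884 − 44100 = 2784; nΣt² − (Σt)² = 16212 − 14400 = 1812
r = 1056 / √(2784 × 1812) = 1056 / 2246.0205 ≈ 0.470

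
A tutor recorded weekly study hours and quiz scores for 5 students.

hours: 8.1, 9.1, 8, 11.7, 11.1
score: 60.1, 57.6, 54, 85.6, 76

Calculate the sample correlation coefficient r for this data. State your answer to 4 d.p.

n = 5, Σx = 48, Σy = 333.3, Σx² = 472.52, Σy² = 22949.13, Σxy = 3288.09
nΣxy − ΣxΣy = 16440.45 − 15998.4 = 442.05
nΣx² − (Σx)² = 2362.6 − 2304 = 58.6; nΣy² − (Σy)² = 114745.65 − 111088.89 = 3656.76
r = 442.05 / √(58.6 × 3656.76) = 442.05 / 462.9105 ≈ 0.9549

0.9549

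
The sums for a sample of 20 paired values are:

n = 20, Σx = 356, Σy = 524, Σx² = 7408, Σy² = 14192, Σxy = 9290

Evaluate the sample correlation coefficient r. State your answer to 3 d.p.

-0.053

r = (nΣxy − ΣxΣy) / √[(nΣx² − (Σx)²)(nΣy² − (Σy)²)]
Numerator: 20×9290 − 356×524 = -744
Denominator: √[(148160 − 126736)(283840 − 274576)] = √[21424 × 9264] = 14088.0068
r = -744 / 14088.0068 ≈ -0.053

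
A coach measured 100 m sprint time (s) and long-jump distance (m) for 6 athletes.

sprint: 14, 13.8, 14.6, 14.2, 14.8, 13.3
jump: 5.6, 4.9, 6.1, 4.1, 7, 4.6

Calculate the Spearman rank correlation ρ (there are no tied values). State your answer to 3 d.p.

0.657

Rank sprint: 3, 2, 5, 4, 6, 1
Rank jump: 4, 3, 5, 1, 6, 2
d = rank(sprint) − rank(jump): -1, -1, 0, 3, 0, -1; Σd² = 12
ρ = 1 − 6Σd² / [n(n²−1)] = 1 − 6×12 / (6×35) = 1 − 72/210 ≈ 0.657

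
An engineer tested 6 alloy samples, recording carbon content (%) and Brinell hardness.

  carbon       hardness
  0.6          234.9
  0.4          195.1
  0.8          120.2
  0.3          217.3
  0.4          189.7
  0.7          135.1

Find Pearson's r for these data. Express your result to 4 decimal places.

n = 6, Σx = 3.2, Σy = 1092.3, Σx² = 1.9, Σy² = 209147.45, Σxy = 550.78
nΣxy − ΣxΣy = 3304.68 − 3495.36 = -190.68
nΣx² − (Σx)² = 11.4 − 10.24 = 1.16; nΣy² − (Σy)² = 1254884.7 − 1193119.29 = 61765.41
r = -190.68 / √(1.16 × 61765.41) = -190.68 / 267.6712 ≈ -0.7124

-0.7124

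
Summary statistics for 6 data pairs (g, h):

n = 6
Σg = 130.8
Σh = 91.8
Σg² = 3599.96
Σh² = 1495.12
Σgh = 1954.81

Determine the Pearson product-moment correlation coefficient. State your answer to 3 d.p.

-0.178

r = (nΣgh − ΣgΣh) / √[(nΣg² − (Σg)²)(nΣh² − (Σh)²)]
Numerator: 6×1954.81 − 130.8×91.8 = -278.58
Denominator: √[(21599.76 − 17108.64)(8970.72 − 8427.24)] = √[4491.12 × 543.48] = 1562.3168
r = -278.58 / 1562.3168 ≈ -0.178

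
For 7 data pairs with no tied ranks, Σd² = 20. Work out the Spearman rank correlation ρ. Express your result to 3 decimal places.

ρ = 1 − 6Σd² / [n(n²−1)] = 1 − 6×20 / (7×48)
  = 1 − 120/336 = 1 − 0.3571 ≈ 0.643

0.643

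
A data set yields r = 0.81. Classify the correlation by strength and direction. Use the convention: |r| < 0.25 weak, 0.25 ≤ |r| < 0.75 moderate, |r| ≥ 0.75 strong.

strong positive

r = 0.81 > 0 so the relationship is positive.
|r| = 0.81, which falls in the strong range.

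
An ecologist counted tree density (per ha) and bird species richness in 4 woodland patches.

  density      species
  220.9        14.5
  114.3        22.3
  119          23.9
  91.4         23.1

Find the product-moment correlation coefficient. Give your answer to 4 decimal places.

n = 4, Σx = 545.6, Σy = 83.8, Σx² = 84376.26, Σy² = 1812.36, Σxy = 10707.38
nΣxy − ΣxΣy = 42829.52 − 45721.28 = -2891.76
nΣx² − (Σx)² = 337505.04 − 297679.36 = 39825.68; nΣy² − (Σy)² = 7249.44 − 7022.44 = 227
r = -2891.76 / √(39825.68 × 227) = -2891.76 / 3006.7307 ≈ -0.9618

-0.9618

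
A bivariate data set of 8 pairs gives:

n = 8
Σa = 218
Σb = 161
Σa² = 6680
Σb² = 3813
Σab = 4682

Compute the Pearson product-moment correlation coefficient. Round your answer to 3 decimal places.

0.453

r = (nΣab − ΣaΣb) / √[(nΣa² − (Σa)²)(nΣb² − (Σb)²)]
Numerator: 8×4682 − 218×161 = 2358
Denominator: √[(53440 − 47524)(30504 − 25921)] = √[5916 × 4583] = 5207.0172
r = 2358 / 5207.0172 ≈ 0.453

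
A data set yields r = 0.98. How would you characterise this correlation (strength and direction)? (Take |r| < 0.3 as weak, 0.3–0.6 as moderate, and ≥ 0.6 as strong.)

strong positive

r = 0.98 > 0 so the relationship is positive.
|r| = 0.98, which falls in the strong range.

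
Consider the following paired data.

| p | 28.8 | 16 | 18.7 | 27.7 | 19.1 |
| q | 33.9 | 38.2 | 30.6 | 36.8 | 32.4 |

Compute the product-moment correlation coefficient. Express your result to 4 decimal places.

0.0807

n = 5, Σp = 110.3, Σq = 171.9, Σp² = 2567.23, Σq² = 5948.81, Σpq = 3797.94
nΣpq − ΣpΣq = 18989.7 − 18960.57 = 29.13
nΣp² − (Σp)² = 12836.15 − 12166.09 = 670.06; nΣq² − (Σq)² = 29744.05 − 29549.61 = 194.44
r = 29.13 / √(670.06 × 194.44) = 29.13 / 360.9522 ≈ 0.0807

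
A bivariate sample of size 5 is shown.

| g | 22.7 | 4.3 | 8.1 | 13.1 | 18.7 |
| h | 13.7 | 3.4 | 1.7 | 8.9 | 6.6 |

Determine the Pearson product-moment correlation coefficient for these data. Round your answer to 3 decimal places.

0.847

n = 5, Σg = 66.9, Σh = 34.3, Σg² = 1120.69, Σh² = 324.91, Σgh = 579.39
nΣgh − ΣgΣh = 2896.95 − 2294.67 = 602.28
nΣg² − (Σg)² = 5603.45 − 4475.61 = 1127.84; nΣh² − (Σh)² = 1624.55 − 1176.49 = 448.06
r = 602.28 / √(1127.84 × 448.06) = 602.28 / 710.8727 ≈ 0.847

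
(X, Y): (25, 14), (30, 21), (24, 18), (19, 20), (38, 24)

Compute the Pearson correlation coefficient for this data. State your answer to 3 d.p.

0.614

n = 5, ΣX = 136, ΣY = 97, ΣX² = 3906, ΣY² = 1937, ΣXY = 2704
nΣXY − ΣXΣY = 13520 − 13192 = 328
nΣX² − (ΣX)² = 19530 − 18496 = 1034; nΣY² − (ΣY)² = 9685 − 9409 = 276
r = 328 / √(1034 × 276) = 328 / 534.2134 ≈ 0.614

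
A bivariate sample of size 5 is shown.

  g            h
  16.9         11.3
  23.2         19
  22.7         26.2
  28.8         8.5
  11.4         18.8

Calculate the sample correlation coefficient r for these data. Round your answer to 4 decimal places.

n = 5, Σg = 103, Σh = 83.8, Σg² = 2298.54, Σh² = 1600.82, Σgh = 1685.63
nΣgh − ΣgΣh = 8428.15 − 8631.4 = -203.25
nΣg² − (Σg)² = 11492.7 − 10609 = 883.7; nΣh² − (Σh)² = 8004.1 − 7022.44 = 981.66
r = -203.25 / √(883.7 × 981.66) = -203.25 / 931.3930 ≈ -0.2182

-0.2182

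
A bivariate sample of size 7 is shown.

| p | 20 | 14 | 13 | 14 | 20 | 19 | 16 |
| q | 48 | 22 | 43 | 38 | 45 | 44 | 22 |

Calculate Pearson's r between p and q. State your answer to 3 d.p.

n = 7, Σp = 116, Σq = 262, Σp² = 1978, Σq² = 10526, Σpq = 4447
nΣpq − ΣpΣq = 31129 − 30392 = 737
nΣp² − (Σp)² = 13846 − 13456 = 390; nΣq² − (Σq)² = 73682 − 68644 = 5038
r = 737 / √(390 × 5038) = 737 / 1401.7204 ≈ 0.526

0.526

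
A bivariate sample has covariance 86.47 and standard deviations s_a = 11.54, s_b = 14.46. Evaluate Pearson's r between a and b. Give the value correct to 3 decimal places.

r = Cov(a,b) / (s_a · s_b) = 86.47 / (11.54 × 14.46)
  = 86.47 / 166.8684 ≈ 0.518

0.518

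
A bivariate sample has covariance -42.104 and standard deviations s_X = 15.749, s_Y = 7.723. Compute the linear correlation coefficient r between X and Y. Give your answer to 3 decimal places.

r = Cov(X,Y) / (s_X · s_Y) = -42.104 / (15.749 × 7.723)
  = -42.104 / 121.6295 ≈ -0.346

-0.346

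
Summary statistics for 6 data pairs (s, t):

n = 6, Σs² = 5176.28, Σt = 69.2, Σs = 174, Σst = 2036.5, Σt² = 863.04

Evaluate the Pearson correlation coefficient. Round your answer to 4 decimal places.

0.3229

r = (nΣst − ΣsΣt) / √[(nΣs² − (Σs)²)(nΣt² − (Σt)²)]
Numerator: 6×2036.5 − 174×69.2 = 178.2
Denominator: √[(31057.68 − 30276)(5178.24 − 4788.64)] = √[781.68 × 389.6] = 551.8537
r = 178.2 / 551.8537 ≈ 0.3229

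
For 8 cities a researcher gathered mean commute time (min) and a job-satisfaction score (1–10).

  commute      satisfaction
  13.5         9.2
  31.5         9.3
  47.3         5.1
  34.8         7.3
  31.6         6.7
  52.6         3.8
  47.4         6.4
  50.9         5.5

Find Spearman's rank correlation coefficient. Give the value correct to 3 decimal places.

Rank commute: 1, 2, 5, 4, 3, 8, 6, 7
Rank satisfaction: 7, 8, 2, 6, 5, 1, 4, 3
d = rank(commute) − rank(satisfaction): -6, -6, 3, -2, -2, 7, 2, 4; Σd² = 158
ρ = 1 − 6Σd² / [n(n²−1)] = 1 − 6×158 / (8×63) = 1 − 948/504 ≈ -0.881

-0.881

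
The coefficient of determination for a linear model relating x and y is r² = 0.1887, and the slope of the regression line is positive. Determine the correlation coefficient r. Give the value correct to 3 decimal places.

0.434

|r| = √0.1887 = 0.434
The association is positive, so r = 0.434.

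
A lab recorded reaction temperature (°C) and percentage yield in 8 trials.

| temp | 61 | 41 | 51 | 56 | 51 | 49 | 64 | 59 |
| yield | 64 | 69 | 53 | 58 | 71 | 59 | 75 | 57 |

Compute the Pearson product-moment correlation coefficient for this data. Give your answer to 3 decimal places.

0.086

n = 8, Σx = 432, Σy = 506, Σx² = 23718, Σy² = 32426, Σxy = 27359
nΣxy − ΣxΣy = 218872 − 218592 = 280
nΣx² − (Σx)² = 189744 − 186624 = 3120; nΣy² − (Σy)² = 259408 − 256036 = 3372
r = 280 / √(3120 × 3372) = 280 / 3243.5536 ≈ 0.086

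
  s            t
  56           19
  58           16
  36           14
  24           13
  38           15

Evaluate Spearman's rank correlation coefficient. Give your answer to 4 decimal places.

0.9000

Rank s: 4, 5, 2, 1, 3
Rank t: 5, 4, 2, 1, 3
d = rank(s) − rank(t): -1, 1, 0, 0, 0; Σd² = 2
ρ = 1 − 6Σd² / [n(n²−1)] = 1 − 6×2 / (5×24) = 1 − 12/120 ≈ 0.9000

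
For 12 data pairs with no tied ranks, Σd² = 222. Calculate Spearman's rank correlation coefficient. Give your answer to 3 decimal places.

ρ = 1 − 6Σd² / [n(n²−1)] = 1 − 6×222 / (12×143)
  = 1 − 1332/1716 = 1 − 0.7762 ≈ 0.224

0.224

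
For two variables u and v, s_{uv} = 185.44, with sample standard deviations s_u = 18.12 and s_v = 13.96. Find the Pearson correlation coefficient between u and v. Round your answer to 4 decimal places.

r = Cov(u,v) / (s_u · s_v) = 185.44 / (18.12 × 13.96)
  = 185.44 / 252.9552 ≈ 0.7331

0.7331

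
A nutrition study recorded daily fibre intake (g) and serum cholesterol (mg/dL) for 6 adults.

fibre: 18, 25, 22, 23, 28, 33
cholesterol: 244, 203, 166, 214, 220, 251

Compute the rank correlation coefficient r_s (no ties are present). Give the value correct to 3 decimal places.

0.371

Rank fibre: 1, 4, 2, 3, 5, 6
Rank cholesterol: 5, 2, 1, 3, 4, 6
d = rank(fibre) − rank(cholesterol): -4, 2, 1, 0, 1, 0; Σd² = 22
ρ = 1 − 6Σd² / [n(n²−1)] = 1 − 6×22 / (6×35) = 1 − 132/210 ≈ 0.371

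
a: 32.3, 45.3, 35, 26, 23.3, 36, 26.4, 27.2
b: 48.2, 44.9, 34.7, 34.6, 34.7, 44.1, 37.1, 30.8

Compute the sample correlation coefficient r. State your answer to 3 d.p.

0.638

n = 8, Σa = 251.5, Σb = 309.1, Σa² = 8272.07, Σb² = 12214.45, Σab = 9918.24
nΣab − ΣaΣb = 79345.92 − 77738.65 = 1607.27
nΣa² − (Σa)² = 66176.56 − 63252.25 = 2924.31; nΣb² − (Σb)² = 97715.6 − 95542.81 = 2172.79
r = 1607.27 / √(2924.31 × 2172.79) = 1607.27 / 2520.6966 ≈ 0.638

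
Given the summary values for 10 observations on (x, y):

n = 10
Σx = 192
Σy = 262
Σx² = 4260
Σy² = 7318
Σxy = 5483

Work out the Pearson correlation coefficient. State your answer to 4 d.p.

0.8873

r = (nΣxy − ΣxΣy) / √[(nΣx² − (Σx)²)(nΣy² − (Σy)²)]
Numerator: 10×5483 − 192×262 = 4526
Denominator: √[(42600 − 36864)(73180 − 68644)] = √[5736 × 4536] = 5100.8329
r = 4526 / 5100.8329 ≈ 0.8873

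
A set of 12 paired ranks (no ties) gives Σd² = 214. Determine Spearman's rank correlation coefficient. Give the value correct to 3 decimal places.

0.252

ρ = 1 − 6Σd² / [n(n²−1)] = 1 − 6×214 / (12×143)
  = 1 − 1284/1716 = 1 − 0.7483 ≈ 0.252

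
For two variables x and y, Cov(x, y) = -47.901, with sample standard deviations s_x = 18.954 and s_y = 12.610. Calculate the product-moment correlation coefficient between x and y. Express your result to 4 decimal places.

-0.2004

r = Cov(x,y) / (s_x · s_y) = -47.901 / (18.954 × 12.610)
  = -47.901 / 239.0099 ≈ -0.2004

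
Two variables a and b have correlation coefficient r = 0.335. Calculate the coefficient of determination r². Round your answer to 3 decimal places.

r² = (0.335)² = 0.112

0.112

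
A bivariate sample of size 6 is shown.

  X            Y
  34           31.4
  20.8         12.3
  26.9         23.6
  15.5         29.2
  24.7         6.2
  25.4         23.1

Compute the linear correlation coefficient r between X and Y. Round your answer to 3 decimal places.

0.205

n = 6, ΣX = 147.3, ΣY = 125.8, ΣX² = 3807.75, ΣY² = 3118.9, ΣXY = 3150.76
nΣXY − ΣXΣY = 18904.56 − 18530.34 = 374.22
nΣX² − (ΣX)² = 22846.5 − 21697.29 = 1149.21; nΣY² − (ΣY)² = 18713.4 − 15825.64 = 2887.76
r = 374.22 / √(1149.21 × 2887.76) = 374.22 / 1821.7142 ≈ 0.205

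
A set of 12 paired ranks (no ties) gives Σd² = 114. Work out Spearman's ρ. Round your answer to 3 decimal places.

ρ = 1 − 6Σd² / [n(n²−1)] = 1 − 6×114 / (12×143)
  = 1 − 684/1716 = 1 − 0.3986 ≈ 0.601

0.601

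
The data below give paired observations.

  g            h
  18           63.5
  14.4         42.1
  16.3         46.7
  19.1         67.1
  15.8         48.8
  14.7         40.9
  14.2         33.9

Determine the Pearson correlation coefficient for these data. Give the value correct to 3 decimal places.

n = 7, Σg = 112.5, Σh = 343, Σg² = 1829.23, Σh² = 17691.42, Σgh = 5645.71
nΣgh − ΣgΣh = 39519.97 − 38587.5 = 932.47
nΣg² − (Σg)² = 12804.61 − 12656.25 = 148.36; nΣh² − (Σh)² = 123839.94 − 117649 = 6190.94
r = 932.47 / √(148.36 × 6190.94) = 932.47 / 958.3777 ≈ 0.973

0.973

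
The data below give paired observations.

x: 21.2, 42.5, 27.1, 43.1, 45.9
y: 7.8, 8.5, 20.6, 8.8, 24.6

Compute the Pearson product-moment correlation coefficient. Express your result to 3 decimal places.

n = 5, Σx = 179.8, Σy = 70.3, Σx² = 6954.52, Σy² = 1240.05, Σxy = 2593.29
nΣxy − ΣxΣy = 12966.45 − 12639.94 = 326.51
nΣx² − (Σx)² = 34772.6 − 32328.04 = 2444.56; nΣy² − (Σy)² = 6200.25 − 4942.09 = 1258.16
r = 326.51 / √(2444.56 × 1258.16) = 326.51 / 1753.7524 ≈ 0.186

0.186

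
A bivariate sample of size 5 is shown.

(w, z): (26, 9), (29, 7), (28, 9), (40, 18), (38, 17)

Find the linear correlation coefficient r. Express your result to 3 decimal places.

n = 5, Σw = 161, Σz = 60, Σw² = 5345, Σz² = 824, Σwz = 2055
nΣwz − ΣwΣz = 10275 − 9660 = 615
nΣw² − (Σw)² = 26725 − 25921 = 804; nΣz² − (Σz)² = 4120 − 3600 = 520
r = 615 / √(804 × 520) = 615 / 646.5911 ≈ 0.951

0.951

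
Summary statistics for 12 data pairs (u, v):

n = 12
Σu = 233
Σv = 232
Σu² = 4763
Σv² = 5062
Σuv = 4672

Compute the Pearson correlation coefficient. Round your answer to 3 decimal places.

0.451

r = (nΣuv − ΣuΣv) / √[(nΣu² − (Σu)²)(nΣv² − (Σv)²)]
Numerator: 12×4672 − 233×232 = 2008
Denominator: √[(57156 − 54289)(60744 − 53824)] = √[2867 × 6920] = 4454.1711
r = 2008 / 4454.1711 ≈ 0.451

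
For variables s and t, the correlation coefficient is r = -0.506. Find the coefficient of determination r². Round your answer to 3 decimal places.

r² = (-0.506)² = 0.256

0.256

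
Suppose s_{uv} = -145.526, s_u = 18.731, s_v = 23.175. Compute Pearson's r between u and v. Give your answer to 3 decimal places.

r = Cov(u,v) / (s_u · s_v) = -145.526 / (18.731 × 23.175)
  = -145.526 / 434.0909 ≈ -0.335

-0.335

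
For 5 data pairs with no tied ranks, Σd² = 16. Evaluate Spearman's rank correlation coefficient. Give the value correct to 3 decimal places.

0.200

ρ = 1 − 6Σd² / [n(n²−1)] = 1 − 6×16 / (5×24)
  = 1 − 96/120 = 1 − 0.8000 ≈ 0.200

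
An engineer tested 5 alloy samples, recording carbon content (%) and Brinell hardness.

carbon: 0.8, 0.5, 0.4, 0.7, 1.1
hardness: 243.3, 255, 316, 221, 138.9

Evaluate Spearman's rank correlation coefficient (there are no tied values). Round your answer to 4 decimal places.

-0.9000

Rank carbon: 4, 2, 1, 3, 5
Rank hardness: 3, 4, 5, 2, 1
d = rank(carbon) − rank(hardness): 1, -2, -4, 1, 4; Σd² = 38
ρ = 1 − 6Σd² / [n(n²−1)] = 1 − 6×38 / (5×24) = 1 − 228/120 ≈ -0.9000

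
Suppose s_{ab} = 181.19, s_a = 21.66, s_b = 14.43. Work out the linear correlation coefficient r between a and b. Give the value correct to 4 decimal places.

0.5797

r = Cov(a,b) / (s_a · s_b) = 181.19 / (21.66 × 14.43)
  = 181.19 / 312.5538 ≈ 0.5797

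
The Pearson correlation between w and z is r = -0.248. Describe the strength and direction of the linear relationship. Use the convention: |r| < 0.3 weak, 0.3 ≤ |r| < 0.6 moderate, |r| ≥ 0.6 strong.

r = -0.248 < 0 so the relationship is negative.
|r| = 0.248, which falls in the weak range.

weak negative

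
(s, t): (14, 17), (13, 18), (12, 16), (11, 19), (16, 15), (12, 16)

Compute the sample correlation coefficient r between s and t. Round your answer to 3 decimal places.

-0.608

n = 6, Σs = 78, Σt = 101, Σs² = 1030, Σt² = 1711, Σst = 1305
nΣst − ΣsΣt = 7830 − 7878 = -48
nΣs² − (Σs)² = 6180 − 6084 = 96; nΣt² − (Σt)² = 10266 − 10201 = 65
r = -48 / √(96 × 65) = -48 / 78.9937 ≈ -0.608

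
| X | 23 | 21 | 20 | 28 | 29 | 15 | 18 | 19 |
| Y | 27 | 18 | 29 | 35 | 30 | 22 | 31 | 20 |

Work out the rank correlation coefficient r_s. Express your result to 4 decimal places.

Rank X: 6, 5, 4, 7, 8, 1, 2, 3
Rank Y: 4, 1, 5, 8, 6, 3, 7, 2
d = rank(X) − rank(Y): 2, 4, -1, -1, 2, -2, -5, 1; Σd² = 56
ρ = 1 − 6Σd² / [n(n²−1)] = 1 − 6×56 / (8×63) = 1 − 336/504 ≈ 0.3333

0.3333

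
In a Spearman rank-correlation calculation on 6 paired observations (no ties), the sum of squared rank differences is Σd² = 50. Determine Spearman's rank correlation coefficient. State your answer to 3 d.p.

-0.429

ρ = 1 − 6Σd² / [n(n²−1)] = 1 − 6×50 / (6×35)
  = 1 − 300/210 = 1 − 1.4286 ≈ -0.429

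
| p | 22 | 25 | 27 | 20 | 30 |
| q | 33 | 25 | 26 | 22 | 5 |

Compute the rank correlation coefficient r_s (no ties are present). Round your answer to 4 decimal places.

-0.3000

Rank p: 2, 3, 4, 1, 5
Rank q: 5, 3, 4, 2, 1
d = rank(p) − rank(q): -3, 0, 0, -1, 4; Σd² = 26
ρ = 1 − 6Σd² / [n(n²−1)] = 1 − 6×26 / (5×24) = 1 − 156/120 ≈ -0.3000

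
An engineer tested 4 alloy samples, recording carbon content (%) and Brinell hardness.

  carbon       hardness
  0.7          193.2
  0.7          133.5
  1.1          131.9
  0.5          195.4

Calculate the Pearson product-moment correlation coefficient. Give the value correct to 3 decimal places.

-0.708

n = 4, Σx = 3, Σy = 654, Σx² = 2.44, Σy² = 110727.26, Σxy = 471.48
nΣxy − ΣxΣy = 1885.92 − 1962 = -76.08
nΣx² − (Σx)² = 9.76 − 9 = 0.76; nΣy² − (Σy)² = 442909.04 − 427716 = 15193.04
r = -76.08 / √(0.76 × 15193.04) = -76.08 / 107.4556 ≈ -0.708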